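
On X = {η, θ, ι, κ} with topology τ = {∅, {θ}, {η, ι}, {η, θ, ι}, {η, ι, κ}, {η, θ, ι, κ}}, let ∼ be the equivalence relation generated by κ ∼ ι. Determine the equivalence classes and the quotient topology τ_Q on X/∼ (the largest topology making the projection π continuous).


X/∼ = {[η], [θ], [ι=κ]}; |τ_Q| = 4.

Equivalence classes: [η], [θ], [ι=κ].
Quotient map π: X → X/∼ sends η ↦ [η], θ ↦ [θ], ι ↦ [ι=κ], κ ↦ [ι=κ].
For each subset V ⊆ X/∼, compute π^{-1}(V) ⊆ X and check whether π^{-1}(V) ∈ τ. V is open in τ_Q iff π^{-1}(V) ∈ τ.
  V = {}: π^{-1}(V) = ∅ ∈ τ ✓.
  V = {[η]}: π^{-1}(V) = {η} ∉ τ ✗.
  V = {[θ]}: π^{-1}(V) = {θ} ∈ τ ✓.
  V = {[η], [θ]}: π^{-1}(V) = {η, θ} ∉ τ ✗.
  V = {[ι=κ]}: π^{-1}(V) = {ι, κ} ∉ τ ✗.
  V = {[η], [ι=κ]}: π^{-1}(V) = {η, ι, κ} ∈ τ ✓.
  V = {[θ], [ι=κ]}: π^{-1}(V) = {θ, ι, κ} ∉ τ ✗.
  V = {[η], [θ], [ι=κ]}: π^{-1}(V) = {η, θ, ι, κ} ∈ τ ✓.
Open sets in the quotient: τ_Q = {{}, {[θ]}, {[η], [ι=κ]}, {[η], [θ], [ι=κ]}} (4 elements).


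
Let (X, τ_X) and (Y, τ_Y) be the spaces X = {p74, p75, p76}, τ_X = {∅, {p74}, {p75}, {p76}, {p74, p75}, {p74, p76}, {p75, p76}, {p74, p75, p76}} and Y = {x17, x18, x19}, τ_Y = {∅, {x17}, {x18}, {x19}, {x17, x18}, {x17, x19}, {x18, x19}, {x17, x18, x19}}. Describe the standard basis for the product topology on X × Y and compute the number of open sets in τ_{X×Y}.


Basis B = {∅ × ∅, {p74} × {x17}, {p74} × {x18}, {p74} × {x19}, {p75} × {x17}, {p75} × {x18}, {p75} × {x19}, {p76} × {x17}, {p76} × {x18}, {p76} × {x19}, {p74} × {x17, x18}, {p74} × {x17, x19}, {p74, p75} × {x17}, {p74, p76} × {x17}, {p74} × {x18, x19}, {p74, p75} × {x18}, {p74, p76} × {x18}, {p74, p75} × {x19}, {p74, p76} × {x19}, {p75} × {x17, x18}, {p75} × {x17, x19}, {p75, p76} × {x17}, {p75} × {x18, x19}, {p75, p76} × {x18}, {p75, p76} × {x19}, {p76} × {x17, x18}, {p76} × {x17, x19}, {p76} × {x18, x19}, {p74} × {x17, x18, x19}, {p74, p75, p76} × {x17}, {p74, p75, p76} × {x18}, {p74, p75, p76} × {x19}, {p75} × {x17, x18, x19}, {p76} × {x17, x18, x19}, {p74, p75} × {x17, x18}, {p74, p76} × {x17, x18}, {p74, p75} × {x17, x19}, {p74, p76} × {x17, x19}, {p74, p75} × {x18, x19}, {p74, p76} × {x18, x19}, {p75, p76} × {x17, x18}, {p75, p76} × {x17, x19}, {p75, p76} × {x18, x19}, {p74, p75} × {x17, x18, x19}, {p74, p76} × {x17, x18, x19}, {p74, p75, p76} × {x17, x18}, {p74, p75, p76} × {x17, x19}, {p74, p75, p76} × {x18, x19}, {p75, p76} × {x17, x18, x19}, {p74, p75, p76} × {x17, x18, x19}}; |τ_{X×Y}| = 512.

Enumerate products U × V with U ∈ τ_X, V ∈ τ_Y (deduplicated):
  ∅ × ∅ = {} (∅)
  {p74} × {x17} = {(p74,x17)}
  {p74} × {x18} = {(p74,x18)}
  {p74} × {x19} = {(p74,x19)}
  {p75} × {x17} = {(p75,x17)}
  {p75} × {x18} = {(p75,x18)}
  {p75} × {x19} = {(p75,x19)}
  {p76} × {x17} = {(p76,x17)}
  {p76} × {x18} = {(p76,x18)}
  {p76} × {x19} = {(p76,x19)}
  {p74} × {x17, x18} = {(p74,x17), (p74,x18)}
  {p74} × {x17, x19} = {(p74,x17), (p74,x19)}
  {p74, p75} × {x17} = {(p74,x17), (p75,x17)}
  {p74, p76} × {x17} = {(p74,x17), (p76,x17)}
  {p74} × {x18, x19} = {(p74,x18), (p74,x19)}
  {p74, p75} × {x18} = {(p74,x18), (p75,x18)}
  {p74, p76} × {x18} = {(p74,x18), (p76,x18)}
  {p74, p75} × {x19} = {(p74,x19), (p75,x19)}
  {p74, p76} × {x19} = {(p74,x19), (p76,x19)}
  {p75} × {x17, x18} = {(p75,x17), (p75,x18)}
  {p75} × {x17, x19} = {(p75,x17), (p75,x19)}
  {p75, p76} × {x17} = {(p75,x17), (p76,x17)}
  {p75} × {x18, x19} = {(p75,x18), (p75,x19)}
  {p75, p76} × {x18} = {(p75,x18), (p76,x18)}
  {p75, p76} × {x19} = {(p75,x19), (p76,x19)}
  {p76} × {x17, x18} = {(p76,x17), (p76,x18)}
  {p76} × {x17, x19} = {(p76,x17), (p76,x19)}
  {p76} × {x18, x19} = {(p76,x18), (p76,x19)}
  {p74} × {x17, x18, x19} = {(p74,x17), (p74,x18), (p74,x19)}
  {p74, p75, p76} × {x17} = {(p74,x17), (p75,x17), (p76,x17)}
  {p74, p75, p76} × {x18} = {(p74,x18), (p75,x18), (p76,x18)}
  {p74, p75, p76} × {x19} = {(p74,x19), (p75,x19), (p76,x19)}
  {p75} × {x17, x18, x19} = {(p75,x17), (p75,x18), (p75,x19)}
  {p76} × {x17, x18, x19} = {(p76,x17), (p76,x18), (p76,x19)}
  {p74, p75} × {x17, x18} = {(p74,x17), (p74,x18), (p75,x17), (p75,x18)}
  {p74, p76} × {x17, x18} = {(p74,x17), (p74,x18), (p76,x17), (p76,x18)}
  {p74, p75} × {x17, x19} = {(p74,x17), (p74,x19), (p75,x17), (p75,x19)}
  {p74, p76} × {x17, x19} = {(p74,x17), (p74,x19), (p76,x17), (p76,x19)}
  {p74, p75} × {x18, x19} = {(p74,x18), (p74,x19), (p75,x18), (p75,x19)}
  {p74, p76} × {x18, x19} = {(p74,x18), (p74,x19), (p76,x18), (p76,x19)}
  {p75, p76} × {x17, x18} = {(p75,x17), (p75,x18), (p76,x17), (p76,x18)}
  {p75, p76} × {x17, x19} = {(p75,x17), (p75,x19), (p76,x17), (p76,x19)}
  {p75, p76} × {x18, x19} = {(p75,x18), (p75,x19), (p76,x18), (p76,x19)}
  {p74, p75} × {x17, x18, x19} = {(p74,x17), (p74,x18), (p74,x19), (p75,x17), (p75,x18), (p75,x19)}
  {p74, p76} × {x17, x18, x19} = {(p74,x17), (p74,x18), (p74,x19), (p76,x17), (p76,x18), (p76,x19)}
  {p74, p75, p76} × {x17, x18} = {(p74,x17), (p74,x18), (p75,x17), (p75,x18), (p76,x17), (p76,x18)}
  {p74, p75, p76} × {x17, x19} = {(p74,x17), (p74,x19), (p75,x17), (p75,x19), (p76,x17), (p76,x19)}
  {p74, p75, p76} × {x18, x19} = {(p74,x18), (p74,x19), (p75,x18), (p75,x19), (p76,x18), (p76,x19)}
  {p75, p76} × {x17, x18, x19} = {(p75,x17), (p75,x18), (p75,x19), (p76,x17), (p76,x18), (p76,x19)}
  {p74, p75, p76} × {x17, x18, x19} = {(p74,x17), (p74,x18), (p74,x19), (p75,x17), (p75,x18), (p75,x19), (p76,x17), (p76,x18), (p76,x19)}
These 50 distinct sets form the basis B.
Close under arbitrary unions to get τ_{X×Y}; counting gives |τ_{X×Y}| = 512.


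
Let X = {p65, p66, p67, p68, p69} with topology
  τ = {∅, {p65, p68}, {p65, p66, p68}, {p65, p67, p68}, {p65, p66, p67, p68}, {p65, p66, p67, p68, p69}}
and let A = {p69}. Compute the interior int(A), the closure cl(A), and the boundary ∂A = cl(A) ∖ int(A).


int(A) = ∅, cl(A) = {p69}, ∂A = {p69}.

Closed sets in (X, τ) are complements of opens:
  closed(X, τ) = {∅, {p69}, {p66, p69}, {p67, p69}, {p66, p67, p69}, {p65, p66, p67, p68, p69}}.
int(A) = ⋃ {U ∈ τ : U ⊆ A}. Opens contained in A: ∅.
Taking the union of these: int(A) = ∅.
cl(A) = ⋂ {C closed : A ⊆ C}. Closed sets containing A: {p69}, {p66, p69}, {p67, p69}, {p66, p67, p69}, {p65, p66, p67, p68, p69}.
Intersecting these: cl(A) = {p69}.
∂A = cl(A) ∖ int(A) = {p69} ∖ ∅ = {p69}.


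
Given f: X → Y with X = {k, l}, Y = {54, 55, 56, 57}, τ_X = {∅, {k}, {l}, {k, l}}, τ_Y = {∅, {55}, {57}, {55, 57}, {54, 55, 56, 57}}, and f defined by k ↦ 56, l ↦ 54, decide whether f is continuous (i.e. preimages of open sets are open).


f IS continuous.

Compute f^{-1}(U) for each U ∈ τ_Y:
  U = ∅: f^{-1}(U) = ∅ ∈ τ_X ✓.
  U = {55}: f^{-1}(U) = ∅ ∈ τ_X ✓.
  U = {57}: f^{-1}(U) = ∅ ∈ τ_X ✓.
  U = {55, 57}: f^{-1}(U) = ∅ ∈ τ_X ✓.
  U = {54, 55, 56, 57}: f^{-1}(U) = {k, l} ∈ τ_X ✓.
Every preimage lies in τ_X, so f IS continuous.


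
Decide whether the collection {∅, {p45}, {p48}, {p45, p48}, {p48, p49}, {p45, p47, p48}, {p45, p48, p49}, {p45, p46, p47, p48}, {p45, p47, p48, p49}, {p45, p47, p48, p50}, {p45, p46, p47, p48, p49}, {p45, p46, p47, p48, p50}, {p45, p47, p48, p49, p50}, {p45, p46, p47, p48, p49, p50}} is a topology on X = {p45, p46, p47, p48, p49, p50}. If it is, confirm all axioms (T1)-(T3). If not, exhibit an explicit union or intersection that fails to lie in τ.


τ IS a topology on X.

Axiom (T1): ∅ ∈ τ? Yes; X ∈ τ? Yes.
Axiom (T2/T3): check pairwise unions and intersections of members of τ.
All pairwise intersections and unions checked — each lies in τ. Therefore τ satisfies (T1), (T2), (T3): it IS a topology on X.


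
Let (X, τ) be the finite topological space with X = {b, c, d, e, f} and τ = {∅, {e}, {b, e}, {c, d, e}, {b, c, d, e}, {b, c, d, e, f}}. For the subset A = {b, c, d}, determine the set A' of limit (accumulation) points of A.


A' = {c, d, f}

For each x ∈ X, list the open sets U ∈ τ with x ∈ U, then check whether U ∩ (A ∖ {x}) ≠ ∅ for every such U.
  x = b: open {b, e} ∋ x has {b, e} ∩ (A ∖ {b}) = ∅, so x is NOT a limit point.
  x = c: opens ∋ x are {c, d, e}, {b, c, d, e}, {b, c, d, e, f}; each meets A ∖ {c}, so x IS a limit point.
  x = d: opens ∋ x are {c, d, e}, {b, c, d, e}, {b, c, d, e, f}; each meets A ∖ {d}, so x IS a limit point.
  x = e: open {e} ∋ x has {e} ∩ (A ∖ {e}) = ∅, so x is NOT a limit point.
  x = f: opens ∋ x are {b, c, d, e, f}; each meets A ∖ {f}, so x IS a limit point.
Collecting: A' = {c, d, f}.


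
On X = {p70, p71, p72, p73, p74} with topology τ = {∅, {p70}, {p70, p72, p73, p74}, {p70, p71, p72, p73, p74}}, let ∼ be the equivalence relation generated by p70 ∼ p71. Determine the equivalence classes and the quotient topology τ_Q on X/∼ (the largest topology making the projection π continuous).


X/∼ = {[p70=p71], [p72], [p73], [p74]}; |τ_Q| = 2.

Equivalence classes: [p70=p71], [p72], [p73], [p74].
Quotient map π: X → X/∼ sends p70 ↦ [p70=p71], p71 ↦ [p70=p71], p72 ↦ [p72], p73 ↦ [p73], p74 ↦ [p74].
For each subset V ⊆ X/∼, compute π^{-1}(V) ⊆ X and check whether π^{-1}(V) ∈ τ. V is open in τ_Q iff π^{-1}(V) ∈ τ.
  V = {}: π^{-1}(V) = ∅ ∈ τ ✓.
  V = {[p70=p71]}: π^{-1}(V) = {p70, p71} ∉ τ ✗.
  V = {[p72]}: π^{-1}(V) = {p72} ∉ τ ✗.
  V = {[p70=p71], [p72]}: π^{-1}(V) = {p70, p71, p72} ∉ τ ✗.
  V = {[p73]}: π^{-1}(V) = {p73} ∉ τ ✗.
  V = {[p70=p71], [p73]}: π^{-1}(V) = {p70, p71, p73} ∉ τ ✗.
  V = {[p72], [p73]}: π^{-1}(V) = {p72, p73} ∉ τ ✗.
  V = {[p70=p71], [p72], [p73]}: π^{-1}(V) = {p70, p71, p72, p73} ∉ τ ✗.
  V = {[p74]}: π^{-1}(V) = {p74} ∉ τ ✗.
  V = {[p70=p71], [p74]}: π^{-1}(V) = {p70, p71, p74} ∉ τ ✗.
  V = {[p72], [p74]}: π^{-1}(V) = {p72, p74} ∉ τ ✗.
  V = {[p70=p71], [p72], [p74]}: π^{-1}(V) = {p70, p71, p72, p74} ∉ τ ✗.
  V = {[p73], [p74]}: π^{-1}(V) = {p73, p74} ∉ τ ✗.
  V = {[p70=p71], [p73], [p74]}: π^{-1}(V) = {p70, p71, p73, p74} ∉ τ ✗.
  V = {[p72], [p73], [p74]}: π^{-1}(V) = {p72, p73, p74} ∉ τ ✗.
  V = {[p70=p71], [p72], [p73], [p74]}: π^{-1}(V) = {p70, p71, p72, p73, p74} ∈ τ ✓.
Open sets in the quotient: τ_Q = {{}, {[p70=p71], [p72], [p73], [p74]}} (2 elements).


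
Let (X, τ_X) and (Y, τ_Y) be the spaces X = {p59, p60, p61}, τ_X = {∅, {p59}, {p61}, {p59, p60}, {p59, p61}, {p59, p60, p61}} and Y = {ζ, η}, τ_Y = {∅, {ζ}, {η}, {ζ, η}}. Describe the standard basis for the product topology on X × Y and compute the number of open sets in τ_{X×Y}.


Basis B = {∅ × ∅, {p59} × {ζ}, {p59} × {η}, {p61} × {ζ}, {p61} × {η}, {p59} × {ζ, η}, {p59, p60} × {ζ}, {p59, p61} × {ζ}, {p59, p60} × {η}, {p59, p61} × {η}, {p61} × {ζ, η}, {p59, p60, p61} × {ζ}, {p59, p60, p61} × {η}, {p59, p60} × {ζ, η}, {p59, p61} × {ζ, η}, {p59, p60, p61} × {ζ, η}}; |τ_{X×Y}| = 36.

Enumerate products U × V with U ∈ τ_X, V ∈ τ_Y (deduplicated):
  ∅ × ∅ = {} (∅)
  {p59} × {ζ} = {(p59,ζ)}
  {p59} × {η} = {(p59,η)}
  {p61} × {ζ} = {(p61,ζ)}
  {p61} × {η} = {(p61,η)}
  {p59} × {ζ, η} = {(p59,ζ), (p59,η)}
  {p59, p60} × {ζ} = {(p59,ζ), (p60,ζ)}
  {p59, p61} × {ζ} = {(p59,ζ), (p61,ζ)}
  {p59, p60} × {η} = {(p59,η), (p60,η)}
  {p59, p61} × {η} = {(p59,η), (p61,η)}
  {p61} × {ζ, η} = {(p61,ζ), (p61,η)}
  {p59, p60, p61} × {ζ} = {(p59,ζ), (p60,ζ), (p61,ζ)}
  {p59, p60, p61} × {η} = {(p59,η), (p60,η), (p61,η)}
  {p59, p60} × {ζ, η} = {(p59,ζ), (p59,η), (p60,ζ), (p60,η)}
  {p59, p61} × {ζ, η} = {(p59,ζ), (p59,η), (p61,ζ), (p61,η)}
  {p59, p60, p61} × {ζ, η} = {(p59,ζ), (p59,η), (p60,ζ), (p60,η), (p61,ζ), (p61,η)}
These 16 distinct sets form the basis B.
Close under arbitrary unions to get τ_{X×Y}; counting gives |τ_{X×Y}| = 36.


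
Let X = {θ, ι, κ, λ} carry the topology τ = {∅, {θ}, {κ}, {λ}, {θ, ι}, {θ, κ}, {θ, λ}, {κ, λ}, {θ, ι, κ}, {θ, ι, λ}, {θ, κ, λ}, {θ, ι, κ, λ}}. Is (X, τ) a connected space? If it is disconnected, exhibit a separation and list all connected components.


(X, τ) is disconnected; components = [{κ}, {λ}, {θ, ι}].

Find clopen sets (U ∈ τ with X ∖ U ∈ τ):
  U = ∅, X ∖ U = {θ, ι, κ, λ} — both open, so U is clopen.
  U = {κ}, X ∖ U = {θ, ι, λ} — both open, so U is clopen.
  U = {λ}, X ∖ U = {θ, ι, κ} — both open, so U is clopen.
  U = {θ, ι}, X ∖ U = {κ, λ} — both open, so U is clopen.
  U = {κ, λ}, X ∖ U = {θ, ι} — both open, so U is clopen.
  U = {θ, ι, κ}, X ∖ U = {λ} — both open, so U is clopen.
  U = {θ, ι, λ}, X ∖ U = {κ} — both open, so U is clopen.
  U = {θ, ι, κ, λ}, X ∖ U = ∅ — both open, so U is clopen.
Nontrivial clopen(s) exist: e.g. {θ, ι}. So (X, τ) is disconnected.
Compute connected components by grouping points that agree on all clopens:
  component: {κ}
  component: {λ}
  component: {θ, ι}


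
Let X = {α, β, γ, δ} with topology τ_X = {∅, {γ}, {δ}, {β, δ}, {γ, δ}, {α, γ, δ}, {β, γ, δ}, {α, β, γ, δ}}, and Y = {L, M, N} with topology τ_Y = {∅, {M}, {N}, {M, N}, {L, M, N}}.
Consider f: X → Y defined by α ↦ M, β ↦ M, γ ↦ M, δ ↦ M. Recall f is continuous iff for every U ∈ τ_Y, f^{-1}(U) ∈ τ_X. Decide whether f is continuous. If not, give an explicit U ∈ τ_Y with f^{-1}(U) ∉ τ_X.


f IS continuous.

Compute f^{-1}(U) for each U ∈ τ_Y:
  U = ∅: f^{-1}(U) = ∅ ∈ τ_X ✓.
  U = {M}: f^{-1}(U) = {α, β, γ, δ} ∈ τ_X ✓.
  U = {N}: f^{-1}(U) = ∅ ∈ τ_X ✓.
  U = {M, N}: f^{-1}(U) = {α, β, γ, δ} ∈ τ_X ✓.
  U = {L, M, N}: f^{-1}(U) = {α, β, γ, δ} ∈ τ_X ✓.
Every preimage lies in τ_X, so f IS continuous.


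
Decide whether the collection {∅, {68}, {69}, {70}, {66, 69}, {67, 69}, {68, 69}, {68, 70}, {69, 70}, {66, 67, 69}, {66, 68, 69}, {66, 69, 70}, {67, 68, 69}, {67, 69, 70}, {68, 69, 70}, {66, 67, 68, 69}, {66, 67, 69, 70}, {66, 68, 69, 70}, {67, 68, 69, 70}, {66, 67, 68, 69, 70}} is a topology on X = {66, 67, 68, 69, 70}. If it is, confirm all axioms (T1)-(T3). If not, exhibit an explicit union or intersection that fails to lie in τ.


τ IS a topology on X.

Axiom (T1): ∅ ∈ τ? Yes; X ∈ τ? Yes.
Axiom (T2/T3): check pairwise unions and intersections of members of τ.
All pairwise intersections and unions checked — each lies in τ. Therefore τ satisfies (T1), (T2), (T3): it IS a topology on X.


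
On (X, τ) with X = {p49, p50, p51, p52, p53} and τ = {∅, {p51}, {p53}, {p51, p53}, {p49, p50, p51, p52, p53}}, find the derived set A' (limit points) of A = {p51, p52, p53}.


A' = {p49, p50, p52}

For each x ∈ X, list the open sets U ∈ τ with x ∈ U, then check whether U ∩ (A ∖ {x}) ≠ ∅ for every such U.
  x = p49: opens ∋ x are {p49, p50, p51, p52, p53}; each meets A ∖ {p49}, so x IS a limit point.
  x = p50: opens ∋ x are {p49, p50, p51, p52, p53}; each meets A ∖ {p50}, so x IS a limit point.
  x = p51: open {p51} ∋ x has {p51} ∩ (A ∖ {p51}) = ∅, so x is NOT a limit point.
  x = p52: opens ∋ x are {p49, p50, p51, p52, p53}; each meets A ∖ {p52}, so x IS a limit point.
  x = p53: open {p53} ∋ x has {p53} ∩ (A ∖ {p53}) = ∅, so x is NOT a limit point.
Collecting: A' = {p49, p50, p52}.


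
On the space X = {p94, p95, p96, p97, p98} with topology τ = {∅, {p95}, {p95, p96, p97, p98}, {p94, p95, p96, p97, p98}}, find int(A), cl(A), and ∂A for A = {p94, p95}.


int(A) = {p95}, cl(A) = {p94, p95, p96, p97, p98}, ∂A = {p94, p96, p97, p98}.

Closed sets in (X, τ) are complements of opens:
  closed(X, τ) = {∅, {p94}, {p94, p96, p97, p98}, {p94, p95, p96, p97, p98}}.
int(A) = ⋃ {U ∈ τ : U ⊆ A}. Opens contained in A: ∅, {p95}.
Taking the union of these: int(A) = {p95}.
cl(A) = ⋂ {C closed : A ⊆ C}. Closed sets containing A: {p94, p95, p96, p97, p98}.
Intersecting these: cl(A) = {p94, p95, p96, p97, p98}.
∂A = cl(A) ∖ int(A) = {p94, p95, p96, p97, p98} ∖ {p95} = {p94, p96, p97, p98}.


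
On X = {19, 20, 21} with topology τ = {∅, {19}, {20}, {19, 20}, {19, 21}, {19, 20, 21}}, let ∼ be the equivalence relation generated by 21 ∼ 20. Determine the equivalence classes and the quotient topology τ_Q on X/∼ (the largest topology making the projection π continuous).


X/∼ = {[19], [20=21]}; |τ_Q| = 3.

Equivalence classes: [19], [20=21].
Quotient map π: X → X/∼ sends 19 ↦ [19], 20 ↦ [20=21], 21 ↦ [20=21].
For each subset V ⊆ X/∼, compute π^{-1}(V) ⊆ X and check whether π^{-1}(V) ∈ τ. V is open in τ_Q iff π^{-1}(V) ∈ τ.
  V = {}: π^{-1}(V) = ∅ ∈ τ ✓.
  V = {[19]}: π^{-1}(V) = {19} ∈ τ ✓.
  V = {[20=21]}: π^{-1}(V) = {20, 21} ∉ τ ✗.
  V = {[19], [20=21]}: π^{-1}(V) = {19, 20, 21} ∈ τ ✓.
Open sets in the quotient: τ_Q = {{}, {[19]}, {[19], [20=21]}} (3 elements).


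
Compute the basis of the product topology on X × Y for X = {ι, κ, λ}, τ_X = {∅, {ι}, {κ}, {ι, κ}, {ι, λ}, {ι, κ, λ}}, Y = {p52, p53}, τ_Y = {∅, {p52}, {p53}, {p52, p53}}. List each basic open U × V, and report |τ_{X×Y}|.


Basis B = {∅ × ∅, {ι} × {p52}, {ι} × {p53}, {κ} × {p52}, {κ} × {p53}, {ι} × {p52, p53}, {ι, κ} × {p52}, {ι, λ} × {p52}, {ι, κ} × {p53}, {ι, λ} × {p53}, {κ} × {p52, p53}, {ι, κ, λ} × {p52}, {ι, κ, λ} × {p53}, {ι, κ} × {p52, p53}, {ι, λ} × {p52, p53}, {ι, κ, λ} × {p52, p53}}; |τ_{X×Y}| = 36.

Enumerate products U × V with U ∈ τ_X, V ∈ τ_Y (deduplicated):
  ∅ × ∅ = {} (∅)
  {ι} × {p52} = {(ι,p52)}
  {ι} × {p53} = {(ι,p53)}
  {κ} × {p52} = {(κ,p52)}
  {κ} × {p53} = {(κ,p53)}
  {ι} × {p52, p53} = {(ι,p52), (ι,p53)}
  {ι, κ} × {p52} = {(ι,p52), (κ,p52)}
  {ι, λ} × {p52} = {(ι,p52), (λ,p52)}
  {ι, κ} × {p53} = {(ι,p53), (κ,p53)}
  {ι, λ} × {p53} = {(ι,p53), (λ,p53)}
  {κ} × {p52, p53} = {(κ,p52), (κ,p53)}
  {ι, κ, λ} × {p52} = {(ι,p52), (κ,p52), (λ,p52)}
  {ι, κ, λ} × {p53} = {(ι,p53), (κ,p53), (λ,p53)}
  {ι, κ} × {p52, p53} = {(ι,p52), (ι,p53), (κ,p52), (κ,p53)}
  {ι, λ} × {p52, p53} = {(ι,p52), (ι,p53), (λ,p52), (λ,p53)}
  {ι, κ, λ} × {p52, p53} = {(ι,p52), (ι,p53), (κ,p52), (κ,p53), (λ,p52), (λ,p53)}
These 16 distinct sets form the basis B.
Close under arbitrary unions to get τ_{X×Y}; counting gives |τ_{X×Y}| = 36.


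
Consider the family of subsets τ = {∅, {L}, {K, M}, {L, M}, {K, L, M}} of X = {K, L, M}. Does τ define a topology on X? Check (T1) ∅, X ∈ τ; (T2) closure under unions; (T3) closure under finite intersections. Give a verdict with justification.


τ is NOT a topology on X.

Axiom (T1): ∅ ∈ τ? Yes; X ∈ τ? Yes.
Axiom (T2/T3): check pairwise unions and intersections of members of τ.
Counterexample for (T3): {K, M} ∩ {L, M} = {M} ∉ τ. Therefore τ is NOT a topology.


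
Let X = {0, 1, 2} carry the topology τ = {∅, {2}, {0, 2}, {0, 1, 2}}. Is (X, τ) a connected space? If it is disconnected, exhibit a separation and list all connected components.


(X, τ) is connected.

Find clopen sets (U ∈ τ with X ∖ U ∈ τ):
  U = ∅, X ∖ U = {0, 1, 2} — both open, so U is clopen.
  U = {0, 1, 2}, X ∖ U = ∅ — both open, so U is clopen.
Only trivial clopens (∅ and X) exist, so (X, τ) is connected.
Compute connected components by grouping points that agree on all clopens:
  component: {0, 1, 2}


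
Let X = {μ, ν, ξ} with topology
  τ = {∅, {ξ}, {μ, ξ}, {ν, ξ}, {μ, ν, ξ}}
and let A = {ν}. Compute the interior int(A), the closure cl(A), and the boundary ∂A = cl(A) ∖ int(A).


int(A) = ∅, cl(A) = {ν}, ∂A = {ν}.

Closed sets in (X, τ) are complements of opens:
  closed(X, τ) = {∅, {μ}, {ν}, {μ, ν}, {μ, ν, ξ}}.
int(A) = ⋃ {U ∈ τ : U ⊆ A}. Opens contained in A: ∅.
Taking the union of these: int(A) = ∅.
cl(A) = ⋂ {C closed : A ⊆ C}. Closed sets containing A: {ν}, {μ, ν}, {μ, ν, ξ}.
Intersecting these: cl(A) = {ν}.
∂A = cl(A) ∖ int(A) = {ν} ∖ ∅ = {ν}.


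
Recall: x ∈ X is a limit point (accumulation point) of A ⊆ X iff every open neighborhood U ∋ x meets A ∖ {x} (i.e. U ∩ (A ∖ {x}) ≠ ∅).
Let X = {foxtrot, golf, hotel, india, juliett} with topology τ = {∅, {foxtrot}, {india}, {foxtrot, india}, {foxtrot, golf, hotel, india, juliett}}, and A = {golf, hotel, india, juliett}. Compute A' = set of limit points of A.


A' = {golf, hotel, juliett}

For each x ∈ X, list the open sets U ∈ τ with x ∈ U, then check whether U ∩ (A ∖ {x}) ≠ ∅ for every such U.
  x = foxtrot: open {foxtrot} ∋ x has {foxtrot} ∩ (A ∖ {foxtrot}) = ∅, so x is NOT a limit point.
  x = golf: opens ∋ x are {foxtrot, golf, hotel, india, juliett}; each meets A ∖ {golf}, so x IS a limit point.
  x = hotel: opens ∋ x are {foxtrot, golf, hotel, india, juliett}; each meets A ∖ {hotel}, so x IS a limit point.
  x = india: open {india} ∋ x has {india} ∩ (A ∖ {india}) = ∅, so x is NOT a limit point.
  x = juliett: opens ∋ x are {foxtrot, golf, hotel, india, juliett}; each meets A ∖ {juliett}, so x IS a limit point.
Collecting: A' = {golf, hotel, juliett}.


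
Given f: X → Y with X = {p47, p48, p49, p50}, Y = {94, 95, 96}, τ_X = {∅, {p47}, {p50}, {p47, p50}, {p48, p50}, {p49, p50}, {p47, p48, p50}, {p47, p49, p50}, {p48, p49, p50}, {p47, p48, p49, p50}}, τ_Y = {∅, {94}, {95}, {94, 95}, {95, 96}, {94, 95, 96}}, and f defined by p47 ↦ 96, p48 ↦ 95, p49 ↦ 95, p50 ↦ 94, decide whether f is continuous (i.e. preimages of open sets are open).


f is NOT continuous.

Compute f^{-1}(U) for each U ∈ τ_Y:
  U = ∅: f^{-1}(U) = ∅ ∈ τ_X ✓.
  U = {94}: f^{-1}(U) = {p50} ∈ τ_X ✓.
  U = {95}: f^{-1}(U) = {p48, p49} ∉ τ_X ✗.
  U = {94, 95}: f^{-1}(U) = {p48, p49, p50} ∈ τ_X ✓.
  U = {95, 96}: f^{-1}(U) = {p47, p48, p49} ∉ τ_X ✗.
  U = {94, 95, 96}: f^{-1}(U) = {p47, p48, p49, p50} ∈ τ_X ✓.
Found U = {95} with f^{-1}(U) = {p48, p49} not in τ_X. Therefore f is NOT continuous.


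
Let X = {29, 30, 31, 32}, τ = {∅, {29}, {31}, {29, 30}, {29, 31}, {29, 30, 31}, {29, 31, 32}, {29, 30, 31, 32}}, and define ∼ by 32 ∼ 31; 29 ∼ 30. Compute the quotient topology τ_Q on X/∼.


X/∼ = {[29=30], [31=32]}; |τ_Q| = 3.

Equivalence classes: [29=30], [31=32].
Quotient map π: X → X/∼ sends 29 ↦ [29=30], 30 ↦ [29=30], 31 ↦ [31=32], 32 ↦ [31=32].
For each subset V ⊆ X/∼, compute π^{-1}(V) ⊆ X and check whether π^{-1}(V) ∈ τ. V is open in τ_Q iff π^{-1}(V) ∈ τ.
  V = {}: π^{-1}(V) = ∅ ∈ τ ✓.
  V = {[29=30]}: π^{-1}(V) = {29, 30} ∈ τ ✓.
  V = {[31=32]}: π^{-1}(V) = {31, 32} ∉ τ ✗.
  V = {[29=30], [31=32]}: π^{-1}(V) = {29, 30, 31, 32} ∈ τ ✓.
Open sets in the quotient: τ_Q = {{}, {[29=30]}, {[29=30], [31=32]}} (3 elements).


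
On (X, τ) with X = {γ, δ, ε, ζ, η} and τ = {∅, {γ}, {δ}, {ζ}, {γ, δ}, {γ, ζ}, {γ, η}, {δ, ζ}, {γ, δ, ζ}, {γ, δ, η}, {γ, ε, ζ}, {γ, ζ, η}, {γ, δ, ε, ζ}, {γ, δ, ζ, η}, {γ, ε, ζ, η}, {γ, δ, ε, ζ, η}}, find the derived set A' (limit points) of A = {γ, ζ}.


A' = {ε, η}

For each x ∈ X, list the open sets U ∈ τ with x ∈ U, then check whether U ∩ (A ∖ {x}) ≠ ∅ for every such U.
  x = γ: open {γ} ∋ x has {γ} ∩ (A ∖ {γ}) = ∅, so x is NOT a limit point.
  x = δ: open {δ} ∋ x has {δ} ∩ (A ∖ {δ}) = ∅, so x is NOT a limit point.
  x = ε: opens ∋ x are {γ, ε, ζ}, {γ, δ, ε, ζ}, {γ, ε, ζ, η}, {γ, δ, ε, ζ, η}; each meets A ∖ {ε}, so x IS a limit point.
  x = ζ: open {ζ} ∋ x has {ζ} ∩ (A ∖ {ζ}) = ∅, so x is NOT a limit point.
  x = η: opens ∋ x are {γ, η}, {γ, δ, η}, {γ, ζ, η}, {γ, δ, ζ, η}, {γ, ε, ζ, η}, {γ, δ, ε, ζ, η}; each meets A ∖ {η}, so x IS a limit point.
Collecting: A' = {ε, η}.


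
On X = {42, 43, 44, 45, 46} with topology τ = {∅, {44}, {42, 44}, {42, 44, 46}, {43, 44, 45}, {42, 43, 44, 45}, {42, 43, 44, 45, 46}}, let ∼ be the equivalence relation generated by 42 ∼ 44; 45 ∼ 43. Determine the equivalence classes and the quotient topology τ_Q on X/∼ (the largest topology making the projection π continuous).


X/∼ = {[42=44], [43=45], [46]}; |τ_Q| = 5.

Equivalence classes: [42=44], [43=45], [46].
Quotient map π: X → X/∼ sends 42 ↦ [42=44], 43 ↦ [43=45], 44 ↦ [42=44], 45 ↦ [43=45], 46 ↦ [46].
For each subset V ⊆ X/∼, compute π^{-1}(V) ⊆ X and check whether π^{-1}(V) ∈ τ. V is open in τ_Q iff π^{-1}(V) ∈ τ.
  V = {}: π^{-1}(V) = ∅ ∈ τ ✓.
  V = {[42=44]}: π^{-1}(V) = {42, 44} ∈ τ ✓.
  V = {[43=45]}: π^{-1}(V) = {43, 45} ∉ τ ✗.
  V = {[42=44], [43=45]}: π^{-1}(V) = {42, 43, 44, 45} ∈ τ ✓.
  V = {[46]}: π^{-1}(V) = {46} ∉ τ ✗.
  V = {[42=44], [46]}: π^{-1}(V) = {42, 44, 46} ∈ τ ✓.
  V = {[43=45], [46]}: π^{-1}(V) = {43, 45, 46} ∉ τ ✗.
  V = {[42=44], [43=45], [46]}: π^{-1}(V) = {42, 43, 44, 45, 46} ∈ τ ✓.
Open sets in the quotient: τ_Q = {{}, {[42=44]}, {[42=44], [43=45]}, {[42=44], [46]}, {[42=44], [43=45], [46]}} (5 elements).


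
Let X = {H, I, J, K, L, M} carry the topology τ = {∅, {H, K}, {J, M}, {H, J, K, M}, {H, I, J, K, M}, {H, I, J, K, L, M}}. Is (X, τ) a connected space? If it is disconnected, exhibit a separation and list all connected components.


(X, τ) is connected.

Find clopen sets (U ∈ τ with X ∖ U ∈ τ):
  U = ∅, X ∖ U = {H, I, J, K, L, M} — both open, so U is clopen.
  U = {H, I, J, K, L, M}, X ∖ U = ∅ — both open, so U is clopen.
Only trivial clopens (∅ and X) exist, so (X, τ) is connected.
Compute connected components by grouping points that agree on all clopens:
  component: {H, I, J, K, L, M}


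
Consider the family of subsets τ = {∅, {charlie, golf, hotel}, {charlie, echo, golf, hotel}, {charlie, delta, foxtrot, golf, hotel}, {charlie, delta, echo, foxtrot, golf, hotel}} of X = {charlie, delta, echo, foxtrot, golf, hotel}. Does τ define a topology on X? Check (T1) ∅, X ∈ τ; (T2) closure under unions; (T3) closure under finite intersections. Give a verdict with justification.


τ IS a topology on X.

Axiom (T1): ∅ ∈ τ? Yes; X ∈ τ? Yes.
Axiom (T2/T3): check pairwise unions and intersections of members of τ.
All pairwise intersections and unions checked — each lies in τ. Therefore τ satisfies (T1), (T2), (T3): it IS a topology on X.


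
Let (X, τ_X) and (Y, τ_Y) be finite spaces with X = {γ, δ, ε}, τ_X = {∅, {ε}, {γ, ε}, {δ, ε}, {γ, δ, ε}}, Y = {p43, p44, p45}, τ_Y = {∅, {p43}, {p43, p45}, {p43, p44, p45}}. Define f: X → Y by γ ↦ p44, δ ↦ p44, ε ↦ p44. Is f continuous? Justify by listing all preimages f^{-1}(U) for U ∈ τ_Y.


f IS continuous.

Compute f^{-1}(U) for each U ∈ τ_Y:
  U = ∅: f^{-1}(U) = ∅ ∈ τ_X ✓.
  U = {p43}: f^{-1}(U) = ∅ ∈ τ_X ✓.
  U = {p43, p45}: f^{-1}(U) = ∅ ∈ τ_X ✓.
  U = {p43, p44, p45}: f^{-1}(U) = {γ, δ, ε} ∈ τ_X ✓.
Every preimage lies in τ_X, so f IS continuous.


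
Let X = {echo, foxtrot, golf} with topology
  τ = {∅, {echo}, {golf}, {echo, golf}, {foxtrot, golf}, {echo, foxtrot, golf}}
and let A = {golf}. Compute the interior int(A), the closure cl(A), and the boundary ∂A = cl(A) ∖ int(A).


int(A) = {golf}, cl(A) = {foxtrot, golf}, ∂A = {foxtrot}.

Closed sets in (X, τ) are complements of opens:
  closed(X, τ) = {∅, {echo}, {foxtrot}, {echo, foxtrot}, {foxtrot, golf}, {echo, foxtrot, golf}}.
int(A) = ⋃ {U ∈ τ : U ⊆ A}. Opens contained in A: ∅, {golf}.
Taking the union of these: int(A) = {golf}.
cl(A) = ⋂ {C closed : A ⊆ C}. Closed sets containing A: {foxtrot, golf}, {echo, foxtrot, golf}.
Intersecting these: cl(A) = {foxtrot, golf}.
∂A = cl(A) ∖ int(A) = {foxtrot, golf} ∖ {golf} = {foxtrot}.


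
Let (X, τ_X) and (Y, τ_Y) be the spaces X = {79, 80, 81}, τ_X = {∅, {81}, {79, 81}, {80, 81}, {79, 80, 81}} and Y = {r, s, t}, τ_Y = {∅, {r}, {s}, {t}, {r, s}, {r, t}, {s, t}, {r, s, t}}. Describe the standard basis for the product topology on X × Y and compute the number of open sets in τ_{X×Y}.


Basis B = {∅ × ∅, {81} × {r}, {81} × {s}, {81} × {t}, {79, 81} × {r}, {79, 81} × {s}, {79, 81} × {t}, {80, 81} × {r}, {80, 81} × {s}, {80, 81} × {t}, {81} × {r, s}, {81} × {r, t}, {81} × {s, t}, {79, 80, 81} × {r}, {79, 80, 81} × {s}, {79, 80, 81} × {t}, {81} × {r, s, t}, {79, 81} × {r, s}, {79, 81} × {r, t}, {79, 81} × {s, t}, {80, 81} × {r, s}, {80, 81} × {r, t}, {80, 81} × {s, t}, {79, 81} × {r, s, t}, {79, 80, 81} × {r, s}, {79, 80, 81} × {r, t}, {79, 80, 81} × {s, t}, {80, 81} × {r, s, t}, {79, 80, 81} × {r, s, t}}; |τ_{X×Y}| = 125.

Enumerate products U × V with U ∈ τ_X, V ∈ τ_Y (deduplicated):
  ∅ × ∅ = {} (∅)
  {81} × {r} = {(81,r)}
  {81} × {s} = {(81,s)}
  {81} × {t} = {(81,t)}
  {79, 81} × {r} = {(79,r), (81,r)}
  {79, 81} × {s} = {(79,s), (81,s)}
  {79, 81} × {t} = {(79,t), (81,t)}
  {80, 81} × {r} = {(80,r), (81,r)}
  {80, 81} × {s} = {(80,s), (81,s)}
  {80, 81} × {t} = {(80,t), (81,t)}
  {81} × {r, s} = {(81,r), (81,s)}
  {81} × {r, t} = {(81,r), (81,t)}
  {81} × {s, t} = {(81,s), (81,t)}
  {79, 80, 81} × {r} = {(79,r), (80,r), (81,r)}
  {79, 80, 81} × {s} = {(79,s), (80,s), (81,s)}
  {79, 80, 81} × {t} = {(79,t), (80,t), (81,t)}
  {81} × {r, s, t} = {(81,r), (81,s), (81,t)}
  {79, 81} × {r, s} = {(79,r), (79,s), (81,r), (81,s)}
  {79, 81} × {r, t} = {(79,r), (79,t), (81,r), (81,t)}
  {79, 81} × {s, t} = {(79,s), (79,t), (81,s), (81,t)}
  {80, 81} × {r, s} = {(80,r), (80,s), (81,r), (81,s)}
  {80, 81} × {r, t} = {(80,r), (80,t), (81,r), (81,t)}
  {80, 81} × {s, t} = {(80,s), (80,t), (81,s), (81,t)}
  {79, 81} × {r, s, t} = {(79,r), (79,s), (79,t), (81,r), (81,s), (81,t)}
  {79, 80, 81} × {r, s} = {(79,r), (79,s), (80,r), (80,s), (81,r), (81,s)}
  {79, 80, 81} × {r, t} = {(79,r), (79,t), (80,r), (80,t), (81,r), (81,t)}
  {79, 80, 81} × {s, t} = {(79,s), (79,t), (80,s), (80,t), (81,s), (81,t)}
  {80, 81} × {r, s, t} = {(80,r), (80,s), (80,t), (81,r), (81,s), (81,t)}
  {79, 80, 81} × {r, s, t} = {(79,r), (79,s), (79,t), (80,r), (80,s), (80,t), (81,r), (81,s), (81,t)}
These 29 distinct sets form the basis B.
Close under arbitrary unions to get τ_{X×Y}; counting gives |τ_{X×Y}| = 125.


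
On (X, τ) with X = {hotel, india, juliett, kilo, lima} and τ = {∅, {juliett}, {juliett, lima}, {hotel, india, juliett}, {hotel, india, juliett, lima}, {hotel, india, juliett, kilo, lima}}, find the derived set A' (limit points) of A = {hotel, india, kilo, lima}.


A' = {hotel, india, kilo}

For each x ∈ X, list the open sets U ∈ τ with x ∈ U, then check whether U ∩ (A ∖ {x}) ≠ ∅ for every such U.
  x = hotel: opens ∋ x are {hotel, india, juliett}, {hotel, india, juliett, lima}, {hotel, india, juliett, kilo, lima}; each meets A ∖ {hotel}, so x IS a limit point.
  x = india: opens ∋ x are {hotel, india, juliett}, {hotel, india, juliett, lima}, {hotel, india, juliett, kilo, lima}; each meets A ∖ {india}, so x IS a limit point.
  x = juliett: open {juliett} ∋ x has {juliett} ∩ (A ∖ {juliett}) = ∅, so x is NOT a limit point.
  x = kilo: opens ∋ x are {hotel, india, juliett, kilo, lima}; each meets A ∖ {kilo}, so x IS a limit point.
  x = lima: open {juliett, lima} ∋ x has {juliett, lima} ∩ (A ∖ {lima}) = ∅, so x is NOT a limit point.
Collecting: A' = {hotel, india, kilo}.


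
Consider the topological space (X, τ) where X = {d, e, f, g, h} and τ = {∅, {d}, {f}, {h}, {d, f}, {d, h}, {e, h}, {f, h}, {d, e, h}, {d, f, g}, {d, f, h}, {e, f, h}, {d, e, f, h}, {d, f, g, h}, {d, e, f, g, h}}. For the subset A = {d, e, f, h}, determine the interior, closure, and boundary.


int(A) = {d, e, f, h}, cl(A) = {d, e, f, g, h}, ∂A = {g}.

Closed sets in (X, τ) are complements of opens:
  closed(X, τ) = {∅, {e}, {g}, {d, g}, {e, g}, {e, h}, {f, g}, {d, e, g}, {d, f, g}, {e, f, g}, {e, g, h}, {d, e, f, g}, {d, e, g, h}, {e, f, g, h}, {d, e, f, g, h}}.
int(A) = ⋃ {U ∈ τ : U ⊆ A}. Opens contained in A: ∅, {d}, {f}, {h}, {d, f}, {d, h}, {e, h}, {f, h}, {d, e, h}, {d, f, h}, {e, f, h}, {d, e, f, h}.
Taking the union of these: int(A) = {d, e, f, h}.
cl(A) = ⋂ {C closed : A ⊆ C}. Closed sets containing A: {d, e, f, g, h}.
Intersecting these: cl(A) = {d, e, f, g, h}.
∂A = cl(A) ∖ int(A) = {d, e, f, g, h} ∖ {d, e, f, h} = {g}.


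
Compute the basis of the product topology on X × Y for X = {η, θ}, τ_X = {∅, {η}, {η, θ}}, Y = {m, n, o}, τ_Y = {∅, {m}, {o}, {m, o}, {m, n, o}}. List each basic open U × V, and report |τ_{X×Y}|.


Basis B = {∅ × ∅, {η} × {m}, {η} × {o}, {η} × {m, o}, {η, θ} × {m}, {η, θ} × {o}, {η} × {m, n, o}, {η, θ} × {m, o}, {η, θ} × {m, n, o}}; |τ_{X×Y}| = 14.

Enumerate products U × V with U ∈ τ_X, V ∈ τ_Y (deduplicated):
  ∅ × ∅ = {} (∅)
  {η} × {m} = {(η,m)}
  {η} × {o} = {(η,o)}
  {η} × {m, o} = {(η,m), (η,o)}
  {η, θ} × {m} = {(η,m), (θ,m)}
  {η, θ} × {o} = {(η,o), (θ,o)}
  {η} × {m, n, o} = {(η,m), (η,n), (η,o)}
  {η, θ} × {m, o} = {(η,m), (η,o), (θ,m), (θ,o)}
  {η, θ} × {m, n, o} = {(η,m), (η,n), (η,o), (θ,m), (θ,n), (θ,o)}
These 9 distinct sets form the basis B.
Close under arbitrary unions to get τ_{X×Y}; counting gives |τ_{X×Y}| = 14.


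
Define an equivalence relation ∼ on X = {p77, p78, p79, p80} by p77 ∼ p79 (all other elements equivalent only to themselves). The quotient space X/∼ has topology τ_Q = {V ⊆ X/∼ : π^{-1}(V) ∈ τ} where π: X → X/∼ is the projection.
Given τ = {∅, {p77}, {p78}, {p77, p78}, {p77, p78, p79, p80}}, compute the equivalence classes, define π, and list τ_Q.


X/∼ = {[p77=p79], [p78], [p80]}; |τ_Q| = 3.

Equivalence classes: [p77=p79], [p78], [p80].
Quotient map π: X → X/∼ sends p77 ↦ [p77=p79], p78 ↦ [p78], p79 ↦ [p77=p79], p80 ↦ [p80].
For each subset V ⊆ X/∼, compute π^{-1}(V) ⊆ X and check whether π^{-1}(V) ∈ τ. V is open in τ_Q iff π^{-1}(V) ∈ τ.
  V = {}: π^{-1}(V) = ∅ ∈ τ ✓.
  V = {[p77=p79]}: π^{-1}(V) = {p77, p79} ∉ τ ✗.
  V = {[p78]}: π^{-1}(V) = {p78} ∈ τ ✓.
  V = {[p77=p79], [p78]}: π^{-1}(V) = {p77, p78, p79} ∉ τ ✗.
  V = {[p80]}: π^{-1}(V) = {p80} ∉ τ ✗.
  V = {[p77=p79], [p80]}: π^{-1}(V) = {p77, p79, p80} ∉ τ ✗.
  V = {[p78], [p80]}: π^{-1}(V) = {p78, p80} ∉ τ ✗.
  V = {[p77=p79], [p78], [p80]}: π^{-1}(V) = {p77, p78, p79, p80} ∈ τ ✓.
Open sets in the quotient: τ_Q = {{}, {[p78]}, {[p77=p79], [p78], [p80]}} (3 elements).


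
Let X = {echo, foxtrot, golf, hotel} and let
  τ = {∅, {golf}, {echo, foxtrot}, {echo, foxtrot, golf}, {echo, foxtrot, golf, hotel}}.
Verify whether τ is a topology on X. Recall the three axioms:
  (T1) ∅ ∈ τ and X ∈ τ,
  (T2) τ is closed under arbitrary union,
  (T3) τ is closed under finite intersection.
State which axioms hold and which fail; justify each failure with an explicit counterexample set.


τ IS a topology on X.

Axiom (T1): ∅ ∈ τ? Yes; X ∈ τ? Yes.
Axiom (T2/T3): check pairwise unions and intersections of members of τ.
All pairwise intersections and unions checked — each lies in τ. Therefore τ satisfies (T1), (T2), (T3): it IS a topology on X.


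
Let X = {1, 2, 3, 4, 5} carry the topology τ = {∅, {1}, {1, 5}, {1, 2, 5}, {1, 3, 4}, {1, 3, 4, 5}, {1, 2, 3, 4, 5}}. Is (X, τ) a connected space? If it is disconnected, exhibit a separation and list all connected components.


(X, τ) is connected.

Find clopen sets (U ∈ τ with X ∖ U ∈ τ):
  U = ∅, X ∖ U = {1, 2, 3, 4, 5} — both open, so U is clopen.
  U = {1, 2, 3, 4, 5}, X ∖ U = ∅ — both open, so U is clopen.
Only trivial clopens (∅ and X) exist, so (X, τ) is connected.
Compute connected components by grouping points that agree on all clopens:
  component: {1, 2, 3, 4, 5}


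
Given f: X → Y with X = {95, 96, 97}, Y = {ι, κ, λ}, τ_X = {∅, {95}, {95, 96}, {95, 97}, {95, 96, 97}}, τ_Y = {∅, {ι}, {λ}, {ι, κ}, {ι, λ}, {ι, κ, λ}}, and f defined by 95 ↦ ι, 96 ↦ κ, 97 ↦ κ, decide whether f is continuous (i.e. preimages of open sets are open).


f IS continuous.

Compute f^{-1}(U) for each U ∈ τ_Y:
  U = ∅: f^{-1}(U) = ∅ ∈ τ_X ✓.
  U = {ι}: f^{-1}(U) = {95} ∈ τ_X ✓.
  U = {λ}: f^{-1}(U) = ∅ ∈ τ_X ✓.
  U = {ι, κ}: f^{-1}(U) = {95, 96, 97} ∈ τ_X ✓.
  U = {ι, λ}: f^{-1}(U) = {95} ∈ τ_X ✓.
  U = {ι, κ, λ}: f^{-1}(U) = {95, 96, 97} ∈ τ_X ✓.
Every preimage lies in τ_X, so f IS continuous.


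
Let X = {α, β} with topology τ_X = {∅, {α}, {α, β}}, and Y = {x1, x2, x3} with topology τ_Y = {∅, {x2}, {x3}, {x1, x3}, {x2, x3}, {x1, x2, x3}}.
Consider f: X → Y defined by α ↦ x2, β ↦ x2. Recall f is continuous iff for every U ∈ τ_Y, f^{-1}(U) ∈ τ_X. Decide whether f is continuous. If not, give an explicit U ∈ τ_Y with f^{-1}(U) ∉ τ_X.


f IS continuous.

Compute f^{-1}(U) for each U ∈ τ_Y:
  U = ∅: f^{-1}(U) = ∅ ∈ τ_X ✓.
  U = {x2}: f^{-1}(U) = {α, β} ∈ τ_X ✓.
  U = {x3}: f^{-1}(U) = ∅ ∈ τ_X ✓.
  U = {x1, x3}: f^{-1}(U) = ∅ ∈ τ_X ✓.
  U = {x2, x3}: f^{-1}(U) = {α, β} ∈ τ_X ✓.
  U = {x1, x2, x3}: f^{-1}(U) = {α, β} ∈ τ_X ✓.
Every preimage lies in τ_X, so f IS continuous.


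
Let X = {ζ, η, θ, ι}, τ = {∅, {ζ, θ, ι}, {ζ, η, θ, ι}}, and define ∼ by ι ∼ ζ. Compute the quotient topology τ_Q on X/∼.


X/∼ = {[ζ=ι], [η], [θ]}; |τ_Q| = 3.

Equivalence classes: [ζ=ι], [η], [θ].
Quotient map π: X → X/∼ sends ζ ↦ [ζ=ι], η ↦ [η], θ ↦ [θ], ι ↦ [ζ=ι].
For each subset V ⊆ X/∼, compute π^{-1}(V) ⊆ X and check whether π^{-1}(V) ∈ τ. V is open in τ_Q iff π^{-1}(V) ∈ τ.
  V = {}: π^{-1}(V) = ∅ ∈ τ ✓.
  V = {[ζ=ι]}: π^{-1}(V) = {ζ, ι} ∉ τ ✗.
  V = {[η]}: π^{-1}(V) = {η} ∉ τ ✗.
  V = {[ζ=ι], [η]}: π^{-1}(V) = {ζ, η, ι} ∉ τ ✗.
  V = {[θ]}: π^{-1}(V) = {θ} ∉ τ ✗.
  V = {[ζ=ι], [θ]}: π^{-1}(V) = {ζ, θ, ι} ∈ τ ✓.
  V = {[η], [θ]}: π^{-1}(V) = {η, θ} ∉ τ ✗.
  V = {[ζ=ι], [η], [θ]}: π^{-1}(V) = {ζ, η, θ, ι} ∈ τ ✓.
Open sets in the quotient: τ_Q = {{}, {[ζ=ι], [θ]}, {[ζ=ι], [η], [θ]}} (3 elements).


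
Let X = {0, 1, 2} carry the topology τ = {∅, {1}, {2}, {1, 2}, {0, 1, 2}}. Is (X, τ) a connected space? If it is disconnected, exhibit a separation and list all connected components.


(X, τ) is connected.

Find clopen sets (U ∈ τ with X ∖ U ∈ τ):
  U = ∅, X ∖ U = {0, 1, 2} — both open, so U is clopen.
  U = {0, 1, 2}, X ∖ U = ∅ — both open, so U is clopen.
Only trivial clopens (∅ and X) exist, so (X, τ) is connected.
Compute connected components by grouping points that agree on all clopens:
  component: {0, 1, 2}


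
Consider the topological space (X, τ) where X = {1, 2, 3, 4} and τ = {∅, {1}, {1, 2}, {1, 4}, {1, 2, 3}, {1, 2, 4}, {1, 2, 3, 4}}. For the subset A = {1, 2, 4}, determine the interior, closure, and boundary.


int(A) = {1, 2, 4}, cl(A) = {1, 2, 3, 4}, ∂A = {3}.

Closed sets in (X, τ) are complements of opens:
  closed(X, τ) = {∅, {3}, {4}, {2, 3}, {3, 4}, {2, 3, 4}, {1, 2, 3, 4}}.
int(A) = ⋃ {U ∈ τ : U ⊆ A}. Opens contained in A: ∅, {1}, {1, 2}, {1, 4}, {1, 2, 4}.
Taking the union of these: int(A) = {1, 2, 4}.
cl(A) = ⋂ {C closed : A ⊆ C}. Closed sets containing A: {1, 2, 3, 4}.
Intersecting these: cl(A) = {1, 2, 3, 4}.
∂A = cl(A) ∖ int(A) = {1, 2, 3, 4} ∖ {1, 2, 4} = {3}.


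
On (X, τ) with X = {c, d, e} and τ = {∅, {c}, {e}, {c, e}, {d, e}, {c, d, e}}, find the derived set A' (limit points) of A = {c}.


A' = ∅

For each x ∈ X, list the open sets U ∈ τ with x ∈ U, then check whether U ∩ (A ∖ {x}) ≠ ∅ for every such U.
  x = c: open {c} ∋ x has {c} ∩ (A ∖ {c}) = ∅, so x is NOT a limit point.
  x = d: open {d, e} ∋ x has {d, e} ∩ (A ∖ {d}) = ∅, so x is NOT a limit point.
  x = e: open {e} ∋ x has {e} ∩ (A ∖ {e}) = ∅, so x is NOT a limit point.
Collecting: A' = ∅.
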